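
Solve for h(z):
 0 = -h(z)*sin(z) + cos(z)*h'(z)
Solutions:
 h(z) = C1/cos(z)


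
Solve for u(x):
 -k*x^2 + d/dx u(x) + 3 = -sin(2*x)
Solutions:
 u(x) = C1 + k*x^3/3 - 3*x + cos(2*x)/2


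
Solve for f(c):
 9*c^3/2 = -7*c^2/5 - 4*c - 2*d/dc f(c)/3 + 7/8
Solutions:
 f(c) = C1 - 27*c^4/16 - 7*c^3/10 - 3*c^2 + 21*c/16


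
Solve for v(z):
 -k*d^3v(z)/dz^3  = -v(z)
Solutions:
 v(z) = C1*exp(z*(1/k)^(1/3)) + C2*exp(z*(-1 + sqrt(3)*I)*(1/k)^(1/3)/2) + C3*exp(-z*(1 + sqrt(3)*I)*(1/k)^(1/3)/2)


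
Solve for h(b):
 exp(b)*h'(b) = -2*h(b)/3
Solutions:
 h(b) = C1*exp(2*exp(-b)/3)


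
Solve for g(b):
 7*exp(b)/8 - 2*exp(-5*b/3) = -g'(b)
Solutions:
 g(b) = C1 - 7*exp(b)/8 - 6*exp(-5*b/3)/5


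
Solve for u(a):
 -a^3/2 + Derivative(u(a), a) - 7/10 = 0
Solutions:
 u(a) = C1 + a^4/8 + 7*a/10


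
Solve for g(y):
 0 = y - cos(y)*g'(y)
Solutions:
 g(y) = C1 + Integral(y/cos(y), y)


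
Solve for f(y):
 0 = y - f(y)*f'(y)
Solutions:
 f(y) = -sqrt(C1 + y^2)
 f(y) = sqrt(C1 + y^2)


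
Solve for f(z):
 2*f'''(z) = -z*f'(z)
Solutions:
 f(z) = C1 + Integral(C2*airyai(-2^(2/3)*z/2) + C3*airybi(-2^(2/3)*z/2), z)


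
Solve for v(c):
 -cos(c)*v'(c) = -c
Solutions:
 v(c) = C1 + Integral(c/cos(c), c)


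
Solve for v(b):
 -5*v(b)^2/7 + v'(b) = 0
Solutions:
 v(b) = -7/(C1 + 5*b)


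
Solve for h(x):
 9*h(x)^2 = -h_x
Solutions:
 h(x) = 1/(C1 + 9*x)


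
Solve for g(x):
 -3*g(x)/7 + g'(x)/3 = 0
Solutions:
 g(x) = C1*exp(9*x/7)


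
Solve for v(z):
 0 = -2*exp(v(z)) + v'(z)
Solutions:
 v(z) = log(-1/(C1 + 2*z))


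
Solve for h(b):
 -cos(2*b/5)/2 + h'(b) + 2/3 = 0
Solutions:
 h(b) = C1 - 2*b/3 + 5*sin(2*b/5)/4


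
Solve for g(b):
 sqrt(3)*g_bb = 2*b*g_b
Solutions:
 g(b) = C1 + C2*erfi(3^(3/4)*b/3)


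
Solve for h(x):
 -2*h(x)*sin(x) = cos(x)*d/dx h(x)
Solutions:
 h(x) = C1*cos(x)^2


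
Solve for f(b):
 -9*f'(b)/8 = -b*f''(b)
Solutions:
 f(b) = C1 + C2*b^(17/8)


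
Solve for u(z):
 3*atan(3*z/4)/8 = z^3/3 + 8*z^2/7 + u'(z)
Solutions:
 u(z) = C1 - z^4/12 - 8*z^3/21 + 3*z*atan(3*z/4)/8 - log(9*z^2 + 16)/4


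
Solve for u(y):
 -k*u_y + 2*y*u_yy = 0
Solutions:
 u(y) = C1 + y^(re(k)/2 + 1)*(C2*sin(log(y)*Abs(im(k))/2) + C3*cos(log(y)*im(k)/2))


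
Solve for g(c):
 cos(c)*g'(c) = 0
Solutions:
 g(c) = C1


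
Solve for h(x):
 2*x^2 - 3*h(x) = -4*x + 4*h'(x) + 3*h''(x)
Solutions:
 h(x) = 2*x^2/3 - 4*x/9 + (C1*sin(sqrt(5)*x/3) + C2*cos(sqrt(5)*x/3))*exp(-2*x/3) - 20/27


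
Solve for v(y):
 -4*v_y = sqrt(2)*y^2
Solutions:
 v(y) = C1 - sqrt(2)*y^3/12


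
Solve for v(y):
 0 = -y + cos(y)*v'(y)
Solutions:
 v(y) = C1 + Integral(y/cos(y), y)


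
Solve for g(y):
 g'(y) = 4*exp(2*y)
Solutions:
 g(y) = C1 + 2*exp(2*y)


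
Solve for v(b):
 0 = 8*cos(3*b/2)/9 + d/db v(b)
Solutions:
 v(b) = C1 - 16*sin(3*b/2)/27


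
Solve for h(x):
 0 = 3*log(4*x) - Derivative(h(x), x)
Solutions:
 h(x) = C1 + 3*x*log(x) - 3*x + x*log(64)


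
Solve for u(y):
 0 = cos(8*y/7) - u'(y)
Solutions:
 u(y) = C1 + 7*sin(8*y/7)/8


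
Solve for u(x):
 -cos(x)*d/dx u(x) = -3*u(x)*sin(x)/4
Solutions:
 u(x) = C1/cos(x)^(3/4)


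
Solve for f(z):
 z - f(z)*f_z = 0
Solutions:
 f(z) = -sqrt(C1 + z^2)
 f(z) = sqrt(C1 + z^2)


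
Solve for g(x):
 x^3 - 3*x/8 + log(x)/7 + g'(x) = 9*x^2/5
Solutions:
 g(x) = C1 - x^4/4 + 3*x^3/5 + 3*x^2/16 - x*log(x)/7 + x/7


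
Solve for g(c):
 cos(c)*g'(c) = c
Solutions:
 g(c) = C1 + Integral(c/cos(c), c)


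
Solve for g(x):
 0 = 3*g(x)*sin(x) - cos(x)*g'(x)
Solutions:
 g(x) = C1/cos(x)^3


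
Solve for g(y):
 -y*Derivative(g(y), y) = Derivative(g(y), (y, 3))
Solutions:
 g(y) = C1 + Integral(C2*airyai(-y) + C3*airybi(-y), y)


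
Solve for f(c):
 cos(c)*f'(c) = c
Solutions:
 f(c) = C1 + Integral(c/cos(c), c)


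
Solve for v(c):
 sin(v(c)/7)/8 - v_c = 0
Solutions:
 -c/8 + 7*log(cos(v(c)/7) - 1)/2 - 7*log(cos(v(c)/7) + 1)/2 = C1


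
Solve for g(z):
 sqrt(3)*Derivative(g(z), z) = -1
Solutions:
 g(z) = C1 - sqrt(3)*z/3


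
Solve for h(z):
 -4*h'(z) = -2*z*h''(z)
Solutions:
 h(z) = C1 + C2*z^3


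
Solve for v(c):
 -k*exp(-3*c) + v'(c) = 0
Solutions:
 v(c) = C1 - k*exp(-3*c)/3


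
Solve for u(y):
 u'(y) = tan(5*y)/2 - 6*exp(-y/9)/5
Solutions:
 u(y) = C1 + log(tan(5*y)^2 + 1)/20 + 54*exp(-y/9)/5


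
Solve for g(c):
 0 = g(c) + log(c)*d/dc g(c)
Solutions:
 g(c) = C1*exp(-li(c))


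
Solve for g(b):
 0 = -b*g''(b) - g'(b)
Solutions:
 g(b) = C1 + C2*log(b)


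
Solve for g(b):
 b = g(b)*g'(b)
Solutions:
 g(b) = -sqrt(C1 + b^2)
 g(b) = sqrt(C1 + b^2)


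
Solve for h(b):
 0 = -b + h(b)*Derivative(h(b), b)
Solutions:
 h(b) = -sqrt(C1 + b^2)
 h(b) = sqrt(C1 + b^2)


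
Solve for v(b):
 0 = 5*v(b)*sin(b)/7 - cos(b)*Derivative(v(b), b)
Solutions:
 v(b) = C1/cos(b)^(5/7)


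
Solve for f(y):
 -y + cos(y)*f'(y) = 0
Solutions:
 f(y) = C1 + Integral(y/cos(y), y)


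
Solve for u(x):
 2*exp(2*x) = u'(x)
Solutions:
 u(x) = C1 + exp(2*x)


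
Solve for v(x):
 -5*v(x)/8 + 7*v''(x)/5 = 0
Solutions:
 v(x) = C1*exp(-5*sqrt(14)*x/28) + C2*exp(5*sqrt(14)*x/28)


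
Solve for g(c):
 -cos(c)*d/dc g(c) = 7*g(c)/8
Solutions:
 g(c) = C1*(sin(c) - 1)^(7/16)/(sin(c) + 1)^(7/16)


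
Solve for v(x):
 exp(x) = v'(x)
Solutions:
 v(x) = C1 + exp(x)


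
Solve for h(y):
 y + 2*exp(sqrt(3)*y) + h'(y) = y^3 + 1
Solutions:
 h(y) = C1 + y^4/4 - y^2/2 + y - 2*sqrt(3)*exp(sqrt(3)*y)/3


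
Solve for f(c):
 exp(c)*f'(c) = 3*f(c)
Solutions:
 f(c) = C1*exp(-3*exp(-c))


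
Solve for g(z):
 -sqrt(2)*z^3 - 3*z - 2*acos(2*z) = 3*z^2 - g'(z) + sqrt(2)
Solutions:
 g(z) = C1 + sqrt(2)*z^4/4 + z^3 + 3*z^2/2 + 2*z*acos(2*z) + sqrt(2)*z - sqrt(1 - 4*z^2)


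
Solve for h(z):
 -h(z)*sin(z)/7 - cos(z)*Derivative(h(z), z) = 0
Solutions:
 h(z) = C1*cos(z)^(1/7)


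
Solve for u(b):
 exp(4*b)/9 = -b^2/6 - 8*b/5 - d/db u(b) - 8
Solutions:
 u(b) = C1 - b^3/18 - 4*b^2/5 - 8*b - exp(4*b)/36


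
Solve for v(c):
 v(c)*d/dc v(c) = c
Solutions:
 v(c) = -sqrt(C1 + c^2)
 v(c) = sqrt(C1 + c^2)


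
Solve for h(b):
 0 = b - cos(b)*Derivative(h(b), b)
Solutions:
 h(b) = C1 + Integral(b/cos(b), b)


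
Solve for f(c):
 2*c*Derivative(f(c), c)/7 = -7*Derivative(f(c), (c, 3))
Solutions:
 f(c) = C1 + Integral(C2*airyai(-14^(1/3)*c/7) + C3*airybi(-14^(1/3)*c/7), c)


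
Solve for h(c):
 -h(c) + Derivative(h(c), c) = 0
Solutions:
 h(c) = C1*exp(c)


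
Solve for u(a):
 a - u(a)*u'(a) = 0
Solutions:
 u(a) = -sqrt(C1 + a^2)
 u(a) = sqrt(C1 + a^2)


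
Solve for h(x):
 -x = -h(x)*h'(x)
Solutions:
 h(x) = -sqrt(C1 + x^2)
 h(x) = sqrt(C1 + x^2)


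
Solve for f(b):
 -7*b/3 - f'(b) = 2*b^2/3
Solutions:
 f(b) = C1 - 2*b^3/9 - 7*b^2/6


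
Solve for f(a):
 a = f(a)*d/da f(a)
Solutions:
 f(a) = -sqrt(C1 + a^2)
 f(a) = sqrt(C1 + a^2)


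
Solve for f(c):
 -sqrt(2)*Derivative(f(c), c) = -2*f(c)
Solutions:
 f(c) = C1*exp(sqrt(2)*c)


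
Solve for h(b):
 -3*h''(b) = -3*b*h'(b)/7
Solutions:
 h(b) = C1 + C2*erfi(sqrt(14)*b/14)


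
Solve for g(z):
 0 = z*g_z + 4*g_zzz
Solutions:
 g(z) = C1 + Integral(C2*airyai(-2^(1/3)*z/2) + C3*airybi(-2^(1/3)*z/2), z)


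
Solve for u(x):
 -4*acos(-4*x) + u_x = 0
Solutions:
 u(x) = C1 + 4*x*acos(-4*x) + sqrt(1 - 16*x^2)


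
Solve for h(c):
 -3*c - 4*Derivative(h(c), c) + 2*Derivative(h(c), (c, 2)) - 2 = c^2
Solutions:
 h(c) = C1 + C2*exp(2*c) - c^3/12 - c^2/2 - c


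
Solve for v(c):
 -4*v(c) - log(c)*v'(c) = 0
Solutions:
 v(c) = C1*exp(-4*li(c))


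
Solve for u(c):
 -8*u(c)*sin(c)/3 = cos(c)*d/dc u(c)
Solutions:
 u(c) = C1*cos(c)^(8/3)


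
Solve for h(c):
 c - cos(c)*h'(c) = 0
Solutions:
 h(c) = C1 + Integral(c/cos(c), c)


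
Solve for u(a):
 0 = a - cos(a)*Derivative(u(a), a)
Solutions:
 u(a) = C1 + Integral(a/cos(a), a)


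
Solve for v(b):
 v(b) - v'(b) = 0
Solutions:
 v(b) = C1*exp(b)


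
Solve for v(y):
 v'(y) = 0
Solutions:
 v(y) = C1


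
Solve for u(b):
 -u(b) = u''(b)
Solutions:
 u(b) = C1*sin(b) + C2*cos(b)


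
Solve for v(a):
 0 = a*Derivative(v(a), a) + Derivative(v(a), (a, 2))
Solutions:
 v(a) = C1 + C2*erf(sqrt(2)*a/2)


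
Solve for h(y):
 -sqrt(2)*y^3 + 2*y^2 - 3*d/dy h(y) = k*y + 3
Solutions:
 h(y) = C1 - k*y^2/6 - sqrt(2)*y^4/12 + 2*y^3/9 - y


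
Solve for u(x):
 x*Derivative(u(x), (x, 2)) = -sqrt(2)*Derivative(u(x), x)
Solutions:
 u(x) = C1 + C2*x^(1 - sqrt(2))


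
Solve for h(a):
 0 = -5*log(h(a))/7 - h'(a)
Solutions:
 li(h(a)) = C1 - 5*a/7


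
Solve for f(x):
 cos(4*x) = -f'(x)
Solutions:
 f(x) = C1 - sin(4*x)/4


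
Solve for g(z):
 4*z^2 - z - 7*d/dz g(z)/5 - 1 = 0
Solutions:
 g(z) = C1 + 20*z^3/21 - 5*z^2/14 - 5*z/7


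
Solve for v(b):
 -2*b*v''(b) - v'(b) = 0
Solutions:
 v(b) = C1 + C2*sqrt(b)


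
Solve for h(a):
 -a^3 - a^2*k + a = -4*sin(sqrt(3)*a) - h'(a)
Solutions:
 h(a) = C1 + a^4/4 + a^3*k/3 - a^2/2 + 4*sqrt(3)*cos(sqrt(3)*a)/3


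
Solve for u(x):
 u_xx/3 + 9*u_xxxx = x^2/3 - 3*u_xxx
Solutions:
 u(x) = C1 + C2*x + x^4/12 - 3*x^3 + 54*x^2 + (C3*sin(sqrt(3)*x/18) + C4*cos(sqrt(3)*x/18))*exp(-x/6)


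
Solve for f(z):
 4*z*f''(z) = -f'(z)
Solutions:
 f(z) = C1 + C2*z^(3/4)


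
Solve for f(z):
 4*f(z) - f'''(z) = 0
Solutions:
 f(z) = C3*exp(2^(2/3)*z) + (C1*sin(2^(2/3)*sqrt(3)*z/2) + C2*cos(2^(2/3)*sqrt(3)*z/2))*exp(-2^(2/3)*z/2)


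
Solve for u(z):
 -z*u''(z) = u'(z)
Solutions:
 u(z) = C1 + C2*log(z)


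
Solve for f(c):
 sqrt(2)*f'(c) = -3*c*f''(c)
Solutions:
 f(c) = C1 + C2*c^(1 - sqrt(2)/3)


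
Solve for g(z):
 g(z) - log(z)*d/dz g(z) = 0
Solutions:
 g(z) = C1*exp(li(z))


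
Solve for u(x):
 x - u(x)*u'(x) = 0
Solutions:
 u(x) = -sqrt(C1 + x^2)
 u(x) = sqrt(C1 + x^2)


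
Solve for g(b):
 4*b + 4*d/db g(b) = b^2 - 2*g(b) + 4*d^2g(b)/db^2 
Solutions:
 g(b) = C1*exp(b*(1 - sqrt(3))/2) + C2*exp(b*(1 + sqrt(3))/2) + b^2/2 - 4*b + 10


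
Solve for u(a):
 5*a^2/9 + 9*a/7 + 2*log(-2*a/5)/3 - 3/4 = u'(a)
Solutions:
 u(a) = C1 + 5*a^3/27 + 9*a^2/14 + 2*a*log(-a)/3 + a*(-17 - 8*log(5) + 8*log(2))/12


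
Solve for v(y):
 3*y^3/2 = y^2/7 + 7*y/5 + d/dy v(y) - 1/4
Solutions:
 v(y) = C1 + 3*y^4/8 - y^3/21 - 7*y^2/10 + y/4


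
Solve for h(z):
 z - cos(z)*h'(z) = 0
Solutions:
 h(z) = C1 + Integral(z/cos(z), z)


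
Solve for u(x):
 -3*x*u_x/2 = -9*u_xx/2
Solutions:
 u(x) = C1 + C2*erfi(sqrt(6)*x/6)


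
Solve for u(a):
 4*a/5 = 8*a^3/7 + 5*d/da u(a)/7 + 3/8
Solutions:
 u(a) = C1 - 2*a^4/5 + 14*a^2/25 - 21*a/40


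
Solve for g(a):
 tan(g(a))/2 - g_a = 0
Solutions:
 g(a) = pi - asin(C1*exp(a/2))
 g(a) = asin(C1*exp(a/2))


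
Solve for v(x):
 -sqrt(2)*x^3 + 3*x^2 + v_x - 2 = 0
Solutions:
 v(x) = C1 + sqrt(2)*x^4/4 - x^3 + 2*x


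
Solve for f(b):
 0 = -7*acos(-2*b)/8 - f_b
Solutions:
 f(b) = C1 - 7*b*acos(-2*b)/8 - 7*sqrt(1 - 4*b^2)/16


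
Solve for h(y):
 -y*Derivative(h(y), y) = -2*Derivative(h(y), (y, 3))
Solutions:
 h(y) = C1 + Integral(C2*airyai(2^(2/3)*y/2) + C3*airybi(2^(2/3)*y/2), y)


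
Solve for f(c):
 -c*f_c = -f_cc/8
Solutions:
 f(c) = C1 + C2*erfi(2*c)


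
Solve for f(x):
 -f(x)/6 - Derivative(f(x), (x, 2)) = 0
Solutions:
 f(x) = C1*sin(sqrt(6)*x/6) + C2*cos(sqrt(6)*x/6)


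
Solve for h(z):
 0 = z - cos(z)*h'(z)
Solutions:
 h(z) = C1 + Integral(z/cos(z), z)


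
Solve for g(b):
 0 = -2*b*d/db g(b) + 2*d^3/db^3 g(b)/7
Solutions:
 g(b) = C1 + Integral(C2*airyai(7^(1/3)*b) + C3*airybi(7^(1/3)*b), b)


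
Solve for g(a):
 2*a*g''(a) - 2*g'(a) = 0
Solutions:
 g(a) = C1 + C2*a^2


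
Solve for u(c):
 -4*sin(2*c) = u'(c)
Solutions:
 u(c) = C1 + 2*cos(2*c)


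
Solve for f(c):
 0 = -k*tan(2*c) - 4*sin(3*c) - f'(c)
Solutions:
 f(c) = C1 + k*log(cos(2*c))/2 + 4*cos(3*c)/3


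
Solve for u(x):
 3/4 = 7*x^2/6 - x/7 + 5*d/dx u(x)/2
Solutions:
 u(x) = C1 - 7*x^3/45 + x^2/35 + 3*x/10


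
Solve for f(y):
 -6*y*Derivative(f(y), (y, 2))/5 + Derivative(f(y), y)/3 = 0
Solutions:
 f(y) = C1 + C2*y^(23/18)


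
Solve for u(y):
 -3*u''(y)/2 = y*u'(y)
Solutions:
 u(y) = C1 + C2*erf(sqrt(3)*y/3)


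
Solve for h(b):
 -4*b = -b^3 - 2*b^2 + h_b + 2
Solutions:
 h(b) = C1 + b^4/4 + 2*b^3/3 - 2*b^2 - 2*b


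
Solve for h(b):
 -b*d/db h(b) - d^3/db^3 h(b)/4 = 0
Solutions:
 h(b) = C1 + Integral(C2*airyai(-2^(2/3)*b) + C3*airybi(-2^(2/3)*b), b)


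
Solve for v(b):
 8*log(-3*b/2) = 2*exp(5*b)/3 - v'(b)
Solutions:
 v(b) = C1 - 8*b*log(-b) + 8*b*(-log(3) + log(2) + 1) + 2*exp(5*b)/15


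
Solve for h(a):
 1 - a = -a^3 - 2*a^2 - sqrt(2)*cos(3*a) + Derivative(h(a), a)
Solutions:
 h(a) = C1 + a^4/4 + 2*a^3/3 - a^2/2 + a + sqrt(2)*sin(3*a)/3


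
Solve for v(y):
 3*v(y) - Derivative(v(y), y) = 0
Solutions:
 v(y) = C1*exp(3*y)


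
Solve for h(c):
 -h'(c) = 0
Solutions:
 h(c) = C1


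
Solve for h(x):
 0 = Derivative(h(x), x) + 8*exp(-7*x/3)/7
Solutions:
 h(x) = C1 + 24*exp(-7*x/3)/49


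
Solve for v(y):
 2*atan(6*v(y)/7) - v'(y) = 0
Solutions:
 Integral(1/atan(6*_y/7), (_y, v(y))) = C1 + 2*y


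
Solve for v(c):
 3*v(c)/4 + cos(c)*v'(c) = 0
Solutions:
 v(c) = C1*(sin(c) - 1)^(3/8)/(sin(c) + 1)^(3/8)


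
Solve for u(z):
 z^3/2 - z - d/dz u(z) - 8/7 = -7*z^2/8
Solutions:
 u(z) = C1 + z^4/8 + 7*z^3/24 - z^2/2 - 8*z/7


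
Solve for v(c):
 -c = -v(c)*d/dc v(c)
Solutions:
 v(c) = -sqrt(C1 + c^2)
 v(c) = sqrt(C1 + c^2)


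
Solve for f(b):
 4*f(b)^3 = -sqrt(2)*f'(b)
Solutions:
 f(b) = -sqrt(2)*sqrt(-1/(C1 - 2*sqrt(2)*b))/2
 f(b) = sqrt(2)*sqrt(-1/(C1 - 2*sqrt(2)*b))/2


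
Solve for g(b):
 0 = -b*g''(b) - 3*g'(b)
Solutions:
 g(b) = C1 + C2/b^2


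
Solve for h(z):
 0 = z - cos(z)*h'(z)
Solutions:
 h(z) = C1 + Integral(z/cos(z), z)


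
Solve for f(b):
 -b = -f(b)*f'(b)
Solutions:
 f(b) = -sqrt(C1 + b^2)
 f(b) = sqrt(C1 + b^2)


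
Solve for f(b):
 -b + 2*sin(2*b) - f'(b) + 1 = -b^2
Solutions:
 f(b) = C1 + b^3/3 - b^2/2 + b - cos(2*b)


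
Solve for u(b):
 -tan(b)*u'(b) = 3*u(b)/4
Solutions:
 u(b) = C1/sin(b)^(3/4)


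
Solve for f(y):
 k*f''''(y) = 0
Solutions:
 f(y) = C1 + C2*y + C3*y^2 + C4*y^3


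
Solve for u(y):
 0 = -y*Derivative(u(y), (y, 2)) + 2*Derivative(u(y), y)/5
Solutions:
 u(y) = C1 + C2*y^(7/5)


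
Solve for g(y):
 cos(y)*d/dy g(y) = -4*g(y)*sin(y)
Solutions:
 g(y) = C1*cos(y)^4


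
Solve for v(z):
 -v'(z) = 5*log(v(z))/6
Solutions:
 li(v(z)) = C1 - 5*z/6


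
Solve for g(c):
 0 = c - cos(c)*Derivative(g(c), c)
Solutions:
 g(c) = C1 + Integral(c/cos(c), c)


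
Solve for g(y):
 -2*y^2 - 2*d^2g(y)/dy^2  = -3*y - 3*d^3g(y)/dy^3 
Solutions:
 g(y) = C1 + C2*y + C3*exp(2*y/3) - y^4/12 - y^3/4 - 9*y^2/8


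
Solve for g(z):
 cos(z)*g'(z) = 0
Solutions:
 g(z) = C1


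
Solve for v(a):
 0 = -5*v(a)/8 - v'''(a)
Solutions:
 v(a) = C3*exp(-5^(1/3)*a/2) + (C1*sin(sqrt(3)*5^(1/3)*a/4) + C2*cos(sqrt(3)*5^(1/3)*a/4))*exp(5^(1/3)*a/4)


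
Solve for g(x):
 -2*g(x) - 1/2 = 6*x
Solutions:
 g(x) = -3*x - 1/4


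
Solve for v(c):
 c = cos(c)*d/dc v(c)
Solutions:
 v(c) = C1 + Integral(c/cos(c), c)


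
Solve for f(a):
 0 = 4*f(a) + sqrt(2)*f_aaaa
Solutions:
 f(a) = (C1*sin(2^(7/8)*a/2) + C2*cos(2^(7/8)*a/2))*exp(-2^(7/8)*a/2) + (C3*sin(2^(7/8)*a/2) + C4*cos(2^(7/8)*a/2))*exp(2^(7/8)*a/2)


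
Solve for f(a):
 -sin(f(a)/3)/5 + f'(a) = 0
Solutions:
 -a/5 + 3*log(cos(f(a)/3) - 1)/2 - 3*log(cos(f(a)/3) + 1)/2 = C1


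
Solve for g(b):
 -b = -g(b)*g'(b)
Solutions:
 g(b) = -sqrt(C1 + b^2)
 g(b) = sqrt(C1 + b^2)


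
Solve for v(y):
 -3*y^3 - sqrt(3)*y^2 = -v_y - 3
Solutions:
 v(y) = C1 + 3*y^4/4 + sqrt(3)*y^3/3 - 3*y


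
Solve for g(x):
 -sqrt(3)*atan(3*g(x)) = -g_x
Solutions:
 Integral(1/atan(3*_y), (_y, g(x))) = C1 + sqrt(3)*x


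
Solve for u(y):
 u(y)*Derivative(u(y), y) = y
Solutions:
 u(y) = -sqrt(C1 + y^2)
 u(y) = sqrt(C1 + y^2)


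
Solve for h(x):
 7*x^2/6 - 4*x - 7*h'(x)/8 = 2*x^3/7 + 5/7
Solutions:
 h(x) = C1 - 4*x^4/49 + 4*x^3/9 - 16*x^2/7 - 40*x/49


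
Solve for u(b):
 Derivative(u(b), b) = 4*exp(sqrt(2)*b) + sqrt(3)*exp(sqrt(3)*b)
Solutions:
 u(b) = C1 + 2*sqrt(2)*exp(sqrt(2)*b) + exp(sqrt(3)*b)


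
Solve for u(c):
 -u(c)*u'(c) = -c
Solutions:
 u(c) = -sqrt(C1 + c^2)
 u(c) = sqrt(C1 + c^2)


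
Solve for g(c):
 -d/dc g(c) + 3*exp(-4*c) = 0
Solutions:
 g(c) = C1 - 3*exp(-4*c)/4


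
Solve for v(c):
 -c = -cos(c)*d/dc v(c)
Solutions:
 v(c) = C1 + Integral(c/cos(c), c)


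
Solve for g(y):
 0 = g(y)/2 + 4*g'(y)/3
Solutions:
 g(y) = C1*exp(-3*y/8)


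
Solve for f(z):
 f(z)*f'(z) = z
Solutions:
 f(z) = -sqrt(C1 + z^2)
 f(z) = sqrt(C1 + z^2)


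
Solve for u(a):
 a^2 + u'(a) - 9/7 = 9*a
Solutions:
 u(a) = C1 - a^3/3 + 9*a^2/2 + 9*a/7


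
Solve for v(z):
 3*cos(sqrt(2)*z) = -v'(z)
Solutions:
 v(z) = C1 - 3*sqrt(2)*sin(sqrt(2)*z)/2


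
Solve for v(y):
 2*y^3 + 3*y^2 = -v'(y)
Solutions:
 v(y) = C1 - y^4/2 - y^3


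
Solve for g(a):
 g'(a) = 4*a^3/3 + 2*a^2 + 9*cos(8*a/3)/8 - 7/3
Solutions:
 g(a) = C1 + a^4/3 + 2*a^3/3 - 7*a/3 + 27*sin(8*a/3)/64


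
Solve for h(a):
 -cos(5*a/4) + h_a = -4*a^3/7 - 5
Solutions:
 h(a) = C1 - a^4/7 - 5*a + 4*sin(5*a/4)/5


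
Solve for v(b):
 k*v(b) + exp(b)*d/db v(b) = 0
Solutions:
 v(b) = C1*exp(k*exp(-b))


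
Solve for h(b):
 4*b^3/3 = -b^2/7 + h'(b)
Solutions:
 h(b) = C1 + b^4/3 + b^3/21


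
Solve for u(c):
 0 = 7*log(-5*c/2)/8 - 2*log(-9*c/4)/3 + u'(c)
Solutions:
 u(c) = C1 - 5*c*log(-c)/24 + c*(-21*log(5) - 11*log(2) + 5 + 32*log(3))/24


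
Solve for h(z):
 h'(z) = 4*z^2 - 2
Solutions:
 h(z) = C1 + 4*z^3/3 - 2*z


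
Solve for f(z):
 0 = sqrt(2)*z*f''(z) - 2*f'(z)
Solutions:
 f(z) = C1 + C2*z^(1 + sqrt(2))


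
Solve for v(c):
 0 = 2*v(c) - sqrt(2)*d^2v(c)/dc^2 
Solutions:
 v(c) = C1*exp(-2^(1/4)*c) + C2*exp(2^(1/4)*c)


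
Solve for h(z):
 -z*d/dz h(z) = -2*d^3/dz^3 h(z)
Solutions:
 h(z) = C1 + Integral(C2*airyai(2^(2/3)*z/2) + C3*airybi(2^(2/3)*z/2), z)


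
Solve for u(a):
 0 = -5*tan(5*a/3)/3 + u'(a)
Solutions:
 u(a) = C1 - log(cos(5*a/3))


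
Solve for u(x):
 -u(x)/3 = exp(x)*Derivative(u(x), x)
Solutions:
 u(x) = C1*exp(exp(-x)/3)


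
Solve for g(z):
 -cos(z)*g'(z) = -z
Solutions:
 g(z) = C1 + Integral(z/cos(z), z)


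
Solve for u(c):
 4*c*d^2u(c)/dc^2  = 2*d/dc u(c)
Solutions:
 u(c) = C1 + C2*c^(3/2)


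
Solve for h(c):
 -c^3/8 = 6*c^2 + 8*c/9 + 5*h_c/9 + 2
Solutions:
 h(c) = C1 - 9*c^4/160 - 18*c^3/5 - 4*c^2/5 - 18*c/5


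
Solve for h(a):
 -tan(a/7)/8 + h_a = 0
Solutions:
 h(a) = C1 - 7*log(cos(a/7))/8


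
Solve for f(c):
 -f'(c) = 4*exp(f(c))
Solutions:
 f(c) = log(1/(C1 + 4*c))


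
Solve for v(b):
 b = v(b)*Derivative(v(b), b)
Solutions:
 v(b) = -sqrt(C1 + b^2)
 v(b) = sqrt(C1 + b^2)


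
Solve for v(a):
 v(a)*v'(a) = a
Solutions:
 v(a) = -sqrt(C1 + a^2)
 v(a) = sqrt(C1 + a^2)


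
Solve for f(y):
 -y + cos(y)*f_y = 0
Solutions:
 f(y) = C1 + Integral(y/cos(y), y)


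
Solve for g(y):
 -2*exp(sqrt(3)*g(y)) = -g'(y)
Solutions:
 g(y) = sqrt(3)*(2*log(-1/(C1 + 2*y)) - log(3))/6


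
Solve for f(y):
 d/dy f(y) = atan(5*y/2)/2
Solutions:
 f(y) = C1 + y*atan(5*y/2)/2 - log(25*y^2 + 4)/10


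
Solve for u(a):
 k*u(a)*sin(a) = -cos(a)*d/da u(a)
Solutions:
 u(a) = C1*exp(k*log(cos(a)))


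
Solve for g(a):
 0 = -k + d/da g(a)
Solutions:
 g(a) = C1 + a*k


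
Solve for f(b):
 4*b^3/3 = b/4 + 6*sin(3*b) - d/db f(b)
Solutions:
 f(b) = C1 - b^4/3 + b^2/8 - 2*cos(3*b)


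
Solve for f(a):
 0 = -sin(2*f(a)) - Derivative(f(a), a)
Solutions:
 f(a) = pi - acos((-C1 - exp(4*a))/(C1 - exp(4*a)))/2
 f(a) = acos((-C1 - exp(4*a))/(C1 - exp(4*a)))/2


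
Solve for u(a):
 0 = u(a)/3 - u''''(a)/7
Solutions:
 u(a) = C1*exp(-3^(3/4)*7^(1/4)*a/3) + C2*exp(3^(3/4)*7^(1/4)*a/3) + C3*sin(3^(3/4)*7^(1/4)*a/3) + C4*cos(3^(3/4)*7^(1/4)*a/3)


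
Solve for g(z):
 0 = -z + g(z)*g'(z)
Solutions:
 g(z) = -sqrt(C1 + z^2)
 g(z) = sqrt(C1 + z^2)


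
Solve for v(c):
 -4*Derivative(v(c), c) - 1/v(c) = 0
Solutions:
 v(c) = -sqrt(C1 - 2*c)/2
 v(c) = sqrt(C1 - 2*c)/2


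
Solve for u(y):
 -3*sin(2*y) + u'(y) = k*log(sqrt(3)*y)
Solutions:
 u(y) = C1 + k*y*(log(y) - 1) + k*y*log(3)/2 - 3*cos(2*y)/2


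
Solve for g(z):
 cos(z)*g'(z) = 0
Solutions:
 g(z) = C1


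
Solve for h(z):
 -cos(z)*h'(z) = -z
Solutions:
 h(z) = C1 + Integral(z/cos(z), z)


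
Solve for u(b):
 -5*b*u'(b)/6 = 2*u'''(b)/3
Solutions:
 u(b) = C1 + Integral(C2*airyai(-10^(1/3)*b/2) + C3*airybi(-10^(1/3)*b/2), b)


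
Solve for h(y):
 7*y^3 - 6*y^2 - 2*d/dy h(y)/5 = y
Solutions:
 h(y) = C1 + 35*y^4/8 - 5*y^3 - 5*y^2/4


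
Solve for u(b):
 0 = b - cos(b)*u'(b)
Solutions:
 u(b) = C1 + Integral(b/cos(b), b)


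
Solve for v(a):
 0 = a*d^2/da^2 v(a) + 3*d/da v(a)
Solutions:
 v(a) = C1 + C2/a^2


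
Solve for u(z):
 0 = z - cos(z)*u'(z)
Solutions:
 u(z) = C1 + Integral(z/cos(z), z)


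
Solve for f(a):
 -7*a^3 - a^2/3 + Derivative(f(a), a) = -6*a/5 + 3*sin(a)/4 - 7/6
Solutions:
 f(a) = C1 + 7*a^4/4 + a^3/9 - 3*a^2/5 - 7*a/6 - 3*cos(a)/4


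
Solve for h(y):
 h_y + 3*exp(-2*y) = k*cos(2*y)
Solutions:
 h(y) = C1 + k*sin(2*y)/2 + 3*exp(-2*y)/2


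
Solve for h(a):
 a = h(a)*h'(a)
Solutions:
 h(a) = -sqrt(C1 + a^2)
 h(a) = sqrt(C1 + a^2)


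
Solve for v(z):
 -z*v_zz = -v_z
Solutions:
 v(z) = C1 + C2*z^2


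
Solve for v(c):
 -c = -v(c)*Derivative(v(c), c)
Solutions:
 v(c) = -sqrt(C1 + c^2)
 v(c) = sqrt(C1 + c^2)


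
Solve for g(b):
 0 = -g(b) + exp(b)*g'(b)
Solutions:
 g(b) = C1*exp(-exp(-b))


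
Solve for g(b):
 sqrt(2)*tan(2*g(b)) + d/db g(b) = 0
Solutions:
 g(b) = -asin(C1*exp(-2*sqrt(2)*b))/2 + pi/2
 g(b) = asin(C1*exp(-2*sqrt(2)*b))/2


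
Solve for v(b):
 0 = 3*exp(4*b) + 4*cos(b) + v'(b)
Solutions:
 v(b) = C1 - 3*exp(4*b)/4 - 4*sin(b)


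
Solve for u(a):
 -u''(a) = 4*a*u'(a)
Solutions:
 u(a) = C1 + C2*erf(sqrt(2)*a)


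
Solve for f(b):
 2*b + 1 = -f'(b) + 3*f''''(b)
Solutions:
 f(b) = C1 + C4*exp(3^(2/3)*b/3) - b^2 - b + (C2*sin(3^(1/6)*b/2) + C3*cos(3^(1/6)*b/2))*exp(-3^(2/3)*b/6)


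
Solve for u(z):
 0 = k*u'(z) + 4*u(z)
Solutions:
 u(z) = C1*exp(-4*z/k)


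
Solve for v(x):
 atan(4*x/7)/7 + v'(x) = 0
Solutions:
 v(x) = C1 - x*atan(4*x/7)/7 + log(16*x^2 + 49)/8


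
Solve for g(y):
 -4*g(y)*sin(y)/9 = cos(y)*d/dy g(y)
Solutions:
 g(y) = C1*cos(y)^(4/9)


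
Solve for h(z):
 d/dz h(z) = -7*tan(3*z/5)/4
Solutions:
 h(z) = C1 + 35*log(cos(3*z/5))/12


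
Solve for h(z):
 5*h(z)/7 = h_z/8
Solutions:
 h(z) = C1*exp(40*z/7)


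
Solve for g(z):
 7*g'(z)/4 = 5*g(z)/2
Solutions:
 g(z) = C1*exp(10*z/7)


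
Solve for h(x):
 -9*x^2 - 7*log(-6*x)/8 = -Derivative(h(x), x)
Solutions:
 h(x) = C1 + 3*x^3 + 7*x*log(-x)/8 + 7*x*(-1 + log(6))/8


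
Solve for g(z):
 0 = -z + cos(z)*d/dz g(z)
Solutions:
 g(z) = C1 + Integral(z/cos(z), z)


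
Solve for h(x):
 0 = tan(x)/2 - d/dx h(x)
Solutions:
 h(x) = C1 - log(cos(x))/2


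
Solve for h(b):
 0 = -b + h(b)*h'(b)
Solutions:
 h(b) = -sqrt(C1 + b^2)
 h(b) = sqrt(C1 + b^2)


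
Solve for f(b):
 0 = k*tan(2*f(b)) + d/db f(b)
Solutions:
 f(b) = -asin(C1*exp(-2*b*k))/2 + pi/2
 f(b) = asin(C1*exp(-2*b*k))/2


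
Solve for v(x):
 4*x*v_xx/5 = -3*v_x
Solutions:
 v(x) = C1 + C2/x^(11/4)


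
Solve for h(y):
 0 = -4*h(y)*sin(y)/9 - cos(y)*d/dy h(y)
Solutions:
 h(y) = C1*cos(y)^(4/9)


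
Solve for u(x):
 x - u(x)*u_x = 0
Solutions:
 u(x) = -sqrt(C1 + x^2)
 u(x) = sqrt(C1 + x^2)


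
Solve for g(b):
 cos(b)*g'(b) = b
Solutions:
 g(b) = C1 + Integral(b/cos(b), b)


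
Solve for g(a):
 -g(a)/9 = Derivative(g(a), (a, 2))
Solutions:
 g(a) = C1*sin(a/3) + C2*cos(a/3)


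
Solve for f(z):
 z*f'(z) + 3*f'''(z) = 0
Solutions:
 f(z) = C1 + Integral(C2*airyai(-3^(2/3)*z/3) + C3*airybi(-3^(2/3)*z/3), z)


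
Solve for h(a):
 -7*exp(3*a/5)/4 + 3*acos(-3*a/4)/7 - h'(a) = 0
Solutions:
 h(a) = C1 + 3*a*acos(-3*a/4)/7 + sqrt(16 - 9*a^2)/7 - 35*exp(3*a/5)/12


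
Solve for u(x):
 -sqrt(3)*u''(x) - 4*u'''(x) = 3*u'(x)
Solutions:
 u(x) = C1 + (C2*sin(3*sqrt(5)*x/8) + C3*cos(3*sqrt(5)*x/8))*exp(-sqrt(3)*x/8)


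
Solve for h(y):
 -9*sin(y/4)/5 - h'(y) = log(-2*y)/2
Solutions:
 h(y) = C1 - y*log(-y)/2 - y*log(2)/2 + y/2 + 36*cos(y/4)/5


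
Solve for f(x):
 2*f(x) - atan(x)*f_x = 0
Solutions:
 f(x) = C1*exp(2*Integral(1/atan(x), x))


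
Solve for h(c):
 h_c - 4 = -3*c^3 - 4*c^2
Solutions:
 h(c) = C1 - 3*c^4/4 - 4*c^3/3 + 4*c


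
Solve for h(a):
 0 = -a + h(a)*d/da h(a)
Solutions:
 h(a) = -sqrt(C1 + a^2)
 h(a) = sqrt(C1 + a^2)


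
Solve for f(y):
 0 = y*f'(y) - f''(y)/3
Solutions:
 f(y) = C1 + C2*erfi(sqrt(6)*y/2)


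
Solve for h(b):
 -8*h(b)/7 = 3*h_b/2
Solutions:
 h(b) = C1*exp(-16*b/21)


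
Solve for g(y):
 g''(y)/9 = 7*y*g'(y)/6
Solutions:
 g(y) = C1 + C2*erfi(sqrt(21)*y/2)


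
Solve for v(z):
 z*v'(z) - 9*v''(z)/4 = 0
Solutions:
 v(z) = C1 + C2*erfi(sqrt(2)*z/3)


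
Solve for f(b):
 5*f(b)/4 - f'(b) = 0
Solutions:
 f(b) = C1*exp(5*b/4)


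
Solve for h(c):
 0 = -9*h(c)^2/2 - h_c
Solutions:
 h(c) = 2/(C1 + 9*c)


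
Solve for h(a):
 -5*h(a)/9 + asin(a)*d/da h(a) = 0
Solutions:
 h(a) = C1*exp(5*Integral(1/asin(a), a)/9)


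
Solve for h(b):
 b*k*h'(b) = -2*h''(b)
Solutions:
 h(b) = Piecewise((-sqrt(pi)*C1*erf(b*sqrt(k)/2)/sqrt(k) - C2, (k > 0) | (k < 0)), (-C1*b - C2, True))


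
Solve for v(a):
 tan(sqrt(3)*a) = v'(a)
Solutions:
 v(a) = C1 - sqrt(3)*log(cos(sqrt(3)*a))/3


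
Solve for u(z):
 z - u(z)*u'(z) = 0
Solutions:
 u(z) = -sqrt(C1 + z^2)
 u(z) = sqrt(C1 + z^2)


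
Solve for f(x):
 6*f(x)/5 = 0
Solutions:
 f(x) = 0


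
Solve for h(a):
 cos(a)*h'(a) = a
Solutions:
 h(a) = C1 + Integral(a/cos(a), a)


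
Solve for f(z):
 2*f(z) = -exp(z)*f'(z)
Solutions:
 f(z) = C1*exp(2*exp(-z))


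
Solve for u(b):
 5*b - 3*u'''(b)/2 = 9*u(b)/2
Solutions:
 u(b) = C3*exp(-3^(1/3)*b) + 10*b/9 + (C1*sin(3^(5/6)*b/2) + C2*cos(3^(5/6)*b/2))*exp(3^(1/3)*b/2)


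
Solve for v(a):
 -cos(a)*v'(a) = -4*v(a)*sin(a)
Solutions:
 v(a) = C1/cos(a)^4


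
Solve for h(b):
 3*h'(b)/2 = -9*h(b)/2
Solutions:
 h(b) = C1*exp(-3*b)


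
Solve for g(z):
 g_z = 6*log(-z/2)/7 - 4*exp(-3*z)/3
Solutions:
 g(z) = C1 + 6*z*log(-z)/7 + 6*z*(-1 - log(2))/7 + 4*exp(-3*z)/9


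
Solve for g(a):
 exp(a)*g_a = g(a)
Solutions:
 g(a) = C1*exp(-exp(-a))


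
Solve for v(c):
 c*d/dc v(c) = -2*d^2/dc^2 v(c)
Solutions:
 v(c) = C1 + C2*erf(c/2)


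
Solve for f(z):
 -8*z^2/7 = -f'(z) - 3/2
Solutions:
 f(z) = C1 + 8*z^3/21 - 3*z/2


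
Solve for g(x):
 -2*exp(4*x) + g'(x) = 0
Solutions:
 g(x) = C1 + exp(4*x)/2


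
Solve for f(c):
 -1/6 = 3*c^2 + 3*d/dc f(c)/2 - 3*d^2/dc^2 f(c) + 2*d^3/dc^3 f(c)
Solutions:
 f(c) = C1 - 2*c^3/3 - 4*c^2 - 97*c/9 + (C2*sin(sqrt(3)*c/4) + C3*cos(sqrt(3)*c/4))*exp(3*c/4)


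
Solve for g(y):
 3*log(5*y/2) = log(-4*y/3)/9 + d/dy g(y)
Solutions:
 g(y) = C1 + 26*y*log(y)/9 + y*(-26/9 - 29*log(2)/9 + log(3)/9 + 3*log(5) - I*pi/9)


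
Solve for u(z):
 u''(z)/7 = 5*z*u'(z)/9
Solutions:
 u(z) = C1 + C2*erfi(sqrt(70)*z/6)


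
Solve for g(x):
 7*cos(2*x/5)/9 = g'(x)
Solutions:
 g(x) = C1 + 35*sin(2*x/5)/18


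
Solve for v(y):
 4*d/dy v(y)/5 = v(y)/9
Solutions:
 v(y) = C1*exp(5*y/36)


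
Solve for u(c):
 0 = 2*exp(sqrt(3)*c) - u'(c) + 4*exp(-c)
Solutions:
 u(c) = C1 + 2*sqrt(3)*exp(sqrt(3)*c)/3 - 4*exp(-c)


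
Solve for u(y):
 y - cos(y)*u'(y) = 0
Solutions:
 u(y) = C1 + Integral(y/cos(y), y)


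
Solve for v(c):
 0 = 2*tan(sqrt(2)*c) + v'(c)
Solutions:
 v(c) = C1 + sqrt(2)*log(cos(sqrt(2)*c))


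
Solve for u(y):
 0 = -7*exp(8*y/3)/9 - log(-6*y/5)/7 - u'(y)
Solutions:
 u(y) = C1 - y*log(-y)/7 + y*(-log(6) + 1 + log(5))/7 - 7*exp(8*y/3)/24


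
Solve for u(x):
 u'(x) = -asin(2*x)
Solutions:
 u(x) = C1 - x*asin(2*x) - sqrt(1 - 4*x^2)/2


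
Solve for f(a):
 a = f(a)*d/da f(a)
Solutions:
 f(a) = -sqrt(C1 + a^2)
 f(a) = sqrt(C1 + a^2)


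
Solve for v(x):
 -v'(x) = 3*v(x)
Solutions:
 v(x) = C1*exp(-3*x)


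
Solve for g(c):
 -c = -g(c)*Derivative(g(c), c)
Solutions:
 g(c) = -sqrt(C1 + c^2)
 g(c) = sqrt(C1 + c^2)


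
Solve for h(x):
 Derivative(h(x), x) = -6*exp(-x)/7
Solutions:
 h(x) = C1 + 6*exp(-x)/7


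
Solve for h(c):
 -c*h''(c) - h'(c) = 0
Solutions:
 h(c) = C1 + C2*log(c)


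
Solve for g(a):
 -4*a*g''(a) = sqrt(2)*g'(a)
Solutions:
 g(a) = C1 + C2*a^(1 - sqrt(2)/4)


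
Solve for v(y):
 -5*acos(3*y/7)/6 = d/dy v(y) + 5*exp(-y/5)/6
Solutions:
 v(y) = C1 - 5*y*acos(3*y/7)/6 + 5*sqrt(49 - 9*y^2)/18 + 25*exp(-y/5)/6


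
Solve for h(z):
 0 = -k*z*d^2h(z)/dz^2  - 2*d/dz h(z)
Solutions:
 h(z) = C1 + z^(((re(k) - 2)*re(k) + im(k)^2)/(re(k)^2 + im(k)^2))*(C2*sin(2*log(z)*Abs(im(k))/(re(k)^2 + im(k)^2)) + C3*cos(2*log(z)*im(k)/(re(k)^2 + im(k)^2)))


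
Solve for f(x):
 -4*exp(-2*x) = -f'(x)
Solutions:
 f(x) = C1 - 2*exp(-2*x)


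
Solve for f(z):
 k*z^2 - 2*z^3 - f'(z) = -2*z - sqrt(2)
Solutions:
 f(z) = C1 + k*z^3/3 - z^4/2 + z^2 + sqrt(2)*z


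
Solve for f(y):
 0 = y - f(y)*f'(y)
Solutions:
 f(y) = -sqrt(C1 + y^2)
 f(y) = sqrt(C1 + y^2)


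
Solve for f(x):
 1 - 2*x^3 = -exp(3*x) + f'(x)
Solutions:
 f(x) = C1 - x^4/2 + x + exp(3*x)/3


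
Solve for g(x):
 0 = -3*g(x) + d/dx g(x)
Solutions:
 g(x) = C1*exp(3*x)


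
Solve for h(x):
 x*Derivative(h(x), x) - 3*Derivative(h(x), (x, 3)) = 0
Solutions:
 h(x) = C1 + Integral(C2*airyai(3^(2/3)*x/3) + C3*airybi(3^(2/3)*x/3), x)


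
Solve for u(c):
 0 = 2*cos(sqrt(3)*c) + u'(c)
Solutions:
 u(c) = C1 - 2*sqrt(3)*sin(sqrt(3)*c)/3


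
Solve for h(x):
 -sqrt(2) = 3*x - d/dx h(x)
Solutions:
 h(x) = C1 + 3*x^2/2 + sqrt(2)*x


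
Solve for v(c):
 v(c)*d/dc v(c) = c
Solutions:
 v(c) = -sqrt(C1 + c^2)
 v(c) = sqrt(C1 + c^2)


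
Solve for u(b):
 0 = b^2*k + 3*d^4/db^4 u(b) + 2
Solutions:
 u(b) = C1 + C2*b + C3*b^2 + C4*b^3 - b^6*k/1080 - b^4/36


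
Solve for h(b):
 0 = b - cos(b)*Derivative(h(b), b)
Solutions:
 h(b) = C1 + Integral(b/cos(b), b)


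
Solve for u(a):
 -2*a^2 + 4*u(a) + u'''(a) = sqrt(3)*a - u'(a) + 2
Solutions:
 u(a) = C1*exp(-3^(1/3)*a*(-(18 + sqrt(327))^(1/3) + 3^(1/3)/(18 + sqrt(327))^(1/3))/6)*sin(3^(1/6)*a*(3/(18 + sqrt(327))^(1/3) + 3^(2/3)*(18 + sqrt(327))^(1/3))/6) + C2*exp(-3^(1/3)*a*(-(18 + sqrt(327))^(1/3) + 3^(1/3)/(18 + sqrt(327))^(1/3))/6)*cos(3^(1/6)*a*(3/(18 + sqrt(327))^(1/3) + 3^(2/3)*(18 + sqrt(327))^(1/3))/6) + C3*exp(3^(1/3)*a*(-(18 + sqrt(327))^(1/3) + 3^(1/3)/(18 + sqrt(327))^(1/3))/3) + a^2/2 - a/4 + sqrt(3)*a/4 - sqrt(3)/16 + 9/16


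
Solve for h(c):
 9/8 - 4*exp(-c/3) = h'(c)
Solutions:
 h(c) = C1 + 9*c/8 + 12*exp(-c/3)


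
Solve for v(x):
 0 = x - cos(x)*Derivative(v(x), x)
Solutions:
 v(x) = C1 + Integral(x/cos(x), x)


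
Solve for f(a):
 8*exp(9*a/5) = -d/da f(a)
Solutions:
 f(a) = C1 - 40*exp(9*a/5)/9


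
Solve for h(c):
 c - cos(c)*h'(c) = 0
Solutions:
 h(c) = C1 + Integral(c/cos(c), c)


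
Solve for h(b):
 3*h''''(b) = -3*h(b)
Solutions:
 h(b) = (C1*sin(sqrt(2)*b/2) + C2*cos(sqrt(2)*b/2))*exp(-sqrt(2)*b/2) + (C3*sin(sqrt(2)*b/2) + C4*cos(sqrt(2)*b/2))*exp(sqrt(2)*b/2)


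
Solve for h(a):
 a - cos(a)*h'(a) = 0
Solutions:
 h(a) = C1 + Integral(a/cos(a), a)


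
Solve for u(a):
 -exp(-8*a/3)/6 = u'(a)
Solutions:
 u(a) = C1 + exp(-8*a/3)/16


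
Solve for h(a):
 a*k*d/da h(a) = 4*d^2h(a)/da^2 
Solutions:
 h(a) = Piecewise((-sqrt(2)*sqrt(pi)*C1*erf(sqrt(2)*a*sqrt(-k)/4)/sqrt(-k) - C2, (k > 0) | (k < 0)), (-C1*a - C2, True))


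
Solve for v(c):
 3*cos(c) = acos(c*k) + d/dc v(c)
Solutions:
 v(c) = C1 - Piecewise((c*acos(c*k) - sqrt(-c^2*k^2 + 1)/k, Ne(k, 0)), (pi*c/2, True)) + 3*sin(c)


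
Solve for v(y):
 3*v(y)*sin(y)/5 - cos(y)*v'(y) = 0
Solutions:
 v(y) = C1/cos(y)^(3/5)


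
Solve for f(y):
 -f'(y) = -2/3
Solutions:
 f(y) = C1 + 2*y/3


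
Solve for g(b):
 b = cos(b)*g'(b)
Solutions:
 g(b) = C1 + Integral(b/cos(b), b)


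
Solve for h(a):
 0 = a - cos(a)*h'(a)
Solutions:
 h(a) = C1 + Integral(a/cos(a), a)


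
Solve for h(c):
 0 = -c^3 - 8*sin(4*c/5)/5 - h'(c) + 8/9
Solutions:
 h(c) = C1 - c^4/4 + 8*c/9 + 2*cos(4*c/5)


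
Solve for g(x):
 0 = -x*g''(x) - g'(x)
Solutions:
 g(x) = C1 + C2*log(x)


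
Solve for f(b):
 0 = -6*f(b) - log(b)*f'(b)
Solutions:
 f(b) = C1*exp(-6*li(b))


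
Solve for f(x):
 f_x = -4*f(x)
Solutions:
 f(x) = C1*exp(-4*x)


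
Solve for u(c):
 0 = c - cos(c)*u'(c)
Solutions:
 u(c) = C1 + Integral(c/cos(c), c)


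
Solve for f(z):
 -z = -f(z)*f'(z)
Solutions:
 f(z) = -sqrt(C1 + z^2)
 f(z) = sqrt(C1 + z^2)


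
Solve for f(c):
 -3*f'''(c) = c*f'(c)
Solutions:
 f(c) = C1 + Integral(C2*airyai(-3^(2/3)*c/3) + C3*airybi(-3^(2/3)*c/3), c)


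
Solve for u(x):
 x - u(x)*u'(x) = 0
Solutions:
 u(x) = -sqrt(C1 + x^2)
 u(x) = sqrt(C1 + x^2)


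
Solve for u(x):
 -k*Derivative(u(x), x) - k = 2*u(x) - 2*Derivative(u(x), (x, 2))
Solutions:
 u(x) = C1*exp(x*(k - sqrt(k^2 + 16))/4) + C2*exp(x*(k + sqrt(k^2 + 16))/4) - k/2


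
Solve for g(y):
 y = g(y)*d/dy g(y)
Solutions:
 g(y) = -sqrt(C1 + y^2)
 g(y) = sqrt(C1 + y^2)


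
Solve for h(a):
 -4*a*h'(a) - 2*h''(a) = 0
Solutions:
 h(a) = C1 + C2*erf(a)


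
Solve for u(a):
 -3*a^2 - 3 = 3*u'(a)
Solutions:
 u(a) = C1 - a^3/3 - a


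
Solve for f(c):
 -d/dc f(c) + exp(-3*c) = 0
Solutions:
 f(c) = C1 - exp(-3*c)/3


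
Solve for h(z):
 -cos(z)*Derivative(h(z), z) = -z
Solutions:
 h(z) = C1 + Integral(z/cos(z), z)


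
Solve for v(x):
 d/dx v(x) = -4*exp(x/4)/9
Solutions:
 v(x) = C1 - 16*exp(x/4)/9


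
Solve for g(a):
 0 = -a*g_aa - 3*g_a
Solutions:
 g(a) = C1 + C2/a^2


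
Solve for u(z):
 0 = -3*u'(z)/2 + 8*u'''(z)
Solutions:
 u(z) = C1 + C2*exp(-sqrt(3)*z/4) + C3*exp(sqrt(3)*z/4)


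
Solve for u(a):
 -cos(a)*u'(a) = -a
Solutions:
 u(a) = C1 + Integral(a/cos(a), a)


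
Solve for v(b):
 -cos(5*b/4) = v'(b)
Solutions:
 v(b) = C1 - 4*sin(5*b/4)/5


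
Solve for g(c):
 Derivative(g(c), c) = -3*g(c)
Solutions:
 g(c) = C1*exp(-3*c)


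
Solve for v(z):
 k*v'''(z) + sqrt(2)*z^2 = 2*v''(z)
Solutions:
 v(z) = C1 + C2*z + C3*exp(2*z/k) + sqrt(2)*k^2*z^2/8 + sqrt(2)*k*z^3/12 + sqrt(2)*z^4/24


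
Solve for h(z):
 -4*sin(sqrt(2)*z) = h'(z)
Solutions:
 h(z) = C1 + 2*sqrt(2)*cos(sqrt(2)*z)


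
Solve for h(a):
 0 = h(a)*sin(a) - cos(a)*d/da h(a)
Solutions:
 h(a) = C1/cos(a)


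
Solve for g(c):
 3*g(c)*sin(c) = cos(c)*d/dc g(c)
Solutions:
 g(c) = C1/cos(c)^3


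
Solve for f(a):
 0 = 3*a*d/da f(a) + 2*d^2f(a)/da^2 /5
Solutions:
 f(a) = C1 + C2*erf(sqrt(15)*a/2)


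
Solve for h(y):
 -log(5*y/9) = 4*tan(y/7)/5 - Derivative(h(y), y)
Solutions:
 h(y) = C1 + y*log(y) - 2*y*log(3) - y + y*log(5) - 28*log(cos(y/7))/5


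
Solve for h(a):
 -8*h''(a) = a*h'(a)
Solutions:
 h(a) = C1 + C2*erf(a/4)


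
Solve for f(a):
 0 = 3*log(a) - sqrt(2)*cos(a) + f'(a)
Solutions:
 f(a) = C1 - 3*a*log(a) + 3*a + sqrt(2)*sin(a)


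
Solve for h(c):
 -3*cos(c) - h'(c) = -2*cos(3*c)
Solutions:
 h(c) = C1 - 3*sin(c) + 2*sin(3*c)/3


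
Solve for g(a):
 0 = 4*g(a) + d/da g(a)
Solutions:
 g(a) = C1*exp(-4*a)


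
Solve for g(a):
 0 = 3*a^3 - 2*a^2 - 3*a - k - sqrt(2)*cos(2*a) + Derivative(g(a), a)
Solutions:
 g(a) = C1 - 3*a^4/4 + 2*a^3/3 + 3*a^2/2 + a*k + sqrt(2)*sin(2*a)/2


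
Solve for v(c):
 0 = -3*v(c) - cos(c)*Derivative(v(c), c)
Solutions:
 v(c) = C1*(sin(c) - 1)^(3/2)/(sin(c) + 1)^(3/2)


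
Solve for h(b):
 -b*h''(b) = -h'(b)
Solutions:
 h(b) = C1 + C2*b^2


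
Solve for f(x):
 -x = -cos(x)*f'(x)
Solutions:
 f(x) = C1 + Integral(x/cos(x), x)


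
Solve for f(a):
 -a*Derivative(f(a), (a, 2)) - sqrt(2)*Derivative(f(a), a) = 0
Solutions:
 f(a) = C1 + C2*a^(1 - sqrt(2))


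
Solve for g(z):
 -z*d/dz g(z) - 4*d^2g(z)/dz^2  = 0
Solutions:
 g(z) = C1 + C2*erf(sqrt(2)*z/4)


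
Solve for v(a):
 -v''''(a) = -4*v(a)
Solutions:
 v(a) = C1*exp(-sqrt(2)*a) + C2*exp(sqrt(2)*a) + C3*sin(sqrt(2)*a) + C4*cos(sqrt(2)*a)


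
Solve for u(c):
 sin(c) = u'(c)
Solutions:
 u(c) = C1 - cos(c)


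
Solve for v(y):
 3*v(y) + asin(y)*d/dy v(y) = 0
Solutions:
 v(y) = C1*exp(-3*Integral(1/asin(y), y))


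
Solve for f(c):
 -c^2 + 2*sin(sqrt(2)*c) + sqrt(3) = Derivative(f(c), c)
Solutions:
 f(c) = C1 - c^3/3 + sqrt(3)*c - sqrt(2)*cos(sqrt(2)*c)


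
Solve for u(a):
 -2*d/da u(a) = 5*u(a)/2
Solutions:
 u(a) = C1*exp(-5*a/4)


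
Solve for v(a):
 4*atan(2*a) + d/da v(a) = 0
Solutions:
 v(a) = C1 - 4*a*atan(2*a) + log(4*a^2 + 1)


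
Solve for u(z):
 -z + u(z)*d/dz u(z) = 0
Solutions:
 u(z) = -sqrt(C1 + z^2)
 u(z) = sqrt(C1 + z^2)


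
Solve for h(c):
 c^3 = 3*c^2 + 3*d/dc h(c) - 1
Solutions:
 h(c) = C1 + c^4/12 - c^3/3 + c/3


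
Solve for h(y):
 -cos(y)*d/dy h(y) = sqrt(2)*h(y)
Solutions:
 h(y) = C1*(sin(y) - 1)^(sqrt(2)/2)/(sin(y) + 1)^(sqrt(2)/2)


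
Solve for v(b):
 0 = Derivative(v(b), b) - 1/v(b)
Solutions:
 v(b) = -sqrt(C1 + 2*b)
 v(b) = sqrt(C1 + 2*b)


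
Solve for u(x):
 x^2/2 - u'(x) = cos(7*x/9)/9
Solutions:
 u(x) = C1 + x^3/6 - sin(7*x/9)/7


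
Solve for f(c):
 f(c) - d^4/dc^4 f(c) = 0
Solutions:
 f(c) = C1*exp(-c) + C2*exp(c) + C3*sin(c) + C4*cos(c)


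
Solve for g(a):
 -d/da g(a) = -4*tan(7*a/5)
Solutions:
 g(a) = C1 - 20*log(cos(7*a/5))/7


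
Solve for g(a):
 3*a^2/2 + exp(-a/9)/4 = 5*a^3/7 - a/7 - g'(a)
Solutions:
 g(a) = C1 + 5*a^4/28 - a^3/2 - a^2/14 + 9*exp(-a/9)/4


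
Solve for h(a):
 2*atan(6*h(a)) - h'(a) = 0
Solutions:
 Integral(1/atan(6*_y), (_y, h(a))) = C1 + 2*a


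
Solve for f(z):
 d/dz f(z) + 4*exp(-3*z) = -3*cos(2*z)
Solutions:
 f(z) = C1 - 3*sin(2*z)/2 + 4*exp(-3*z)/3


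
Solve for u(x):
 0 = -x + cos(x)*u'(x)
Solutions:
 u(x) = C1 + Integral(x/cos(x), x)


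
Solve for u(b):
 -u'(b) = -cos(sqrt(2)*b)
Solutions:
 u(b) = C1 + sqrt(2)*sin(sqrt(2)*b)/2


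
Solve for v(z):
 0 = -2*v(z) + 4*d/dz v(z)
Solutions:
 v(z) = C1*exp(z/2)


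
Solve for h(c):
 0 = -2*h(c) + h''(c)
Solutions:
 h(c) = C1*exp(-sqrt(2)*c) + C2*exp(sqrt(2)*c)


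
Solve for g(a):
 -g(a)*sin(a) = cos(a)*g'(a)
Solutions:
 g(a) = C1*cos(a)
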